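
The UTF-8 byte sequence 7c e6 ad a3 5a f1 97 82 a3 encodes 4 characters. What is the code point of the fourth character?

Offset 0: leading byte 0x7C = 01111100 → 1-byte char #1 = 7C.
Offset 1: leading byte 0xE6 = 11100110 → 3-byte char #2 = E6 AD A3.
Offset 4: leading byte 0x5A = 01011010 → 1-byte char #3 = 5A.
Offset 5: leading byte 0xF1 = 11110001 → 4-byte char #4 = F1 97 82 A3.
Leading byte 0xF1 = 11110001 matches 11110xxx → 4-byte sequence.
Byte 1: 0xF1 = 11110001, payload 001 (3 bits).
Byte 2: 0x97 = 10010111 (10xxxxxx ✓), payload 010111.
Byte 3: 0x82 = 10000010 (10xxxxxx ✓), payload 000010.
Byte 4: 0xA3 = 10100011 (10xxxxxx ✓), payload 100011.
Concatenate: 001010111000010100011 = 0x570A3 (21 bits → U+570A3).

U+570A3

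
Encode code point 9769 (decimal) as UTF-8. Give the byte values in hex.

E2 98 A9

U+2629 = 0x2629 = 9769 decimal. In range U+0800–U+FFFF → 3-byte form: 1110xxxx 10xxxxxx 10xxxxxx.
Binary (16 bits): 0010011000101001.
Split 4+6+6: 0010 | 011000 | 101001.
Byte 1: 11100010 = 0xE2.
Byte 2: 10011000 = 0x98.
Byte 3: 10101001 = 0xA9.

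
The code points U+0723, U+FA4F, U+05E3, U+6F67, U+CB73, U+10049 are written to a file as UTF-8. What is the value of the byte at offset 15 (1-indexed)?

0x90

1-indexed offset 15 is 0-indexed offset 14.
U+0723 → 2-byte form DC A3 at offsets 0–1.
U+FA4F → 3-byte form EF A9 8F at offsets 2–4.
U+05E3 → 2-byte form D7 A3 at offsets 5–6.
U+6F67 → 3-byte form E6 BD A7 at offsets 7–9.
U+CB73 → 3-byte form EC AD B3 at offsets 10–12.
U+10049 → 4-byte form F0 90 81 89 at offsets 13–16.
Offset 14 falls in char 6's range; it's byte 2 of F0 90 81 89 = 0x90.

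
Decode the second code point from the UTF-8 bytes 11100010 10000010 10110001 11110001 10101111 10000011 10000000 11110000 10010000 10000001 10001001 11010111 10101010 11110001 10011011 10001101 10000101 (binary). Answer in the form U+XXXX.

U+6F0C0

Offset 0: leading byte 0xE2 = 11100010 → 3-byte char #1 = E2 82 B1.
Offset 3: leading byte 0xF1 = 11110001 → 4-byte char #2 = F1 AF 83 80.
Leading byte 0xF1 = 11110001 matches 11110xxx → 4-byte sequence.
Byte 1: 0xF1 = 11110001, payload 001 (3 bits).
Byte 2: 0xAF = 10101111 (10xxxxxx ✓), payload 101111.
Byte 3: 0x83 = 10000011 (10xxxxxx ✓), payload 000011.
Byte 4: 0x80 = 10000000 (10xxxxxx ✓), payload 000000.
Concatenate: 001101111000011000000 = 0x6F0C0 (21 bits → U+6F0C0).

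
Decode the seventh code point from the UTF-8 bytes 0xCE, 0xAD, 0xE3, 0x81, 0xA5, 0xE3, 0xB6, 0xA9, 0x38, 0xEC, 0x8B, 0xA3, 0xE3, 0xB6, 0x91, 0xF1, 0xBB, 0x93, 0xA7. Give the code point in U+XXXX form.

Offset 0: leading byte 0xCE = 11001110 → 2-byte char #1 = CE AD.
Offset 2: leading byte 0xE3 = 11100011 → 3-byte char #2 = E3 81 A5.
Offset 5: leading byte 0xE3 = 11100011 → 3-byte char #3 = E3 B6 A9.
Offset 8: leading byte 0x38 = 00111000 → 1-byte char #4 = 38.
Offset 9: leading byte 0xEC = 11101100 → 3-byte char #5 = EC 8B A3.
Offset 12: leading byte 0xE3 = 11100011 → 3-byte char #6 = E3 B6 91.
Offset 15: leading byte 0xF1 = 11110001 → 4-byte char #7 = F1 BB 93 A7.
Leading byte 0xF1 = 11110001 matches 11110xxx → 4-byte sequence.
Byte 1: 0xF1 = 11110001, payload 001 (3 bits).
Byte 2: 0xBB = 10111011 (10xxxxxx ✓), payload 111011.
Byte 3: 0x93 = 10010011 (10xxxxxx ✓), payload 010011.
Byte 4: 0xA7 = 10100111 (10xxxxxx ✓), payload 100111.
Concatenate: 001111011010011100111 = 0x7B4E7 (21 bits → U+7B4E7).

U+7B4E7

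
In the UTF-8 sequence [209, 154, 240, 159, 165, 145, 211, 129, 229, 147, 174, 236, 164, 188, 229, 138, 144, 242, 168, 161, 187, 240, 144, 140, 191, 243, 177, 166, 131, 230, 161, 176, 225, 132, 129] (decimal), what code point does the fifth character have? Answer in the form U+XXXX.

U+C93C

Offset 0: leading byte 0xD1 = 11010001 → 2-byte char #1 = D1 9A.
Offset 2: leading byte 0xF0 = 11110000 → 4-byte char #2 = F0 9F A5 91.
Offset 6: leading byte 0xD3 = 11010011 → 2-byte char #3 = D3 81.
Offset 8: leading byte 0xE5 = 11100101 → 3-byte char #4 = E5 93 AE.
Offset 11: leading byte 0xEC = 11101100 → 3-byte char #5 = EC A4 BC.
Leading byte 0xEC = 11101100 matches 1110xxxx → 3-byte sequence.
Byte 1: 0xEC = 11101100, payload 1100 (4 bits).
Byte 2: 0xA4 = 10100100 (10xxxxxx ✓), payload 100100.
Byte 3: 0xBC = 10111100 (10xxxxxx ✓), payload 111100.
Concatenate: 1100100100111100 = 0xC93C (16 bits → U+C93C).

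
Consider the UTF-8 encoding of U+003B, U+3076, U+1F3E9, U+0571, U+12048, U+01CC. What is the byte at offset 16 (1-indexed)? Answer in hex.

1-indexed offset 16 is 0-indexed offset 15.
U+003B → 1-byte form 3B at offsets 0–0.
U+3076 → 3-byte form E3 81 B6 at offsets 1–3.
U+1F3E9 → 4-byte form F0 9F 8F A9 at offsets 4–7.
U+0571 → 2-byte form D5 B1 at offsets 8–9.
U+12048 → 4-byte form F0 92 81 88 at offsets 10–13.
U+01CC → 2-byte form C7 8C at offsets 14–15.
Offset 15 falls in char 6's range; it's byte 2 of C7 8C = 0x8C.

0x8C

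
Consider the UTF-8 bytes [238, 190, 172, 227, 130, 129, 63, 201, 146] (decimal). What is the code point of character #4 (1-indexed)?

U+0252

Offset 0: leading byte 0xEE = 11101110 → 3-byte char #1 = EE BE AC.
Offset 3: leading byte 0xE3 = 11100011 → 3-byte char #2 = E3 82 81.
Offset 6: leading byte 0x3F = 00111111 → 1-byte char #3 = 3F.
Offset 7: leading byte 0xC9 = 11001001 → 2-byte char #4 = C9 92.
Leading byte 0xC9 = 11001001 matches 110xxxxx → 2-byte sequence.
Byte 1: 0xC9 = 11001001, payload 01001 (5 bits).
Byte 2: 0x92 = 10010010 (10xxxxxx ✓), payload 010010.
Concatenate: 01001010010 = 0x252 (11 bits → U+0252).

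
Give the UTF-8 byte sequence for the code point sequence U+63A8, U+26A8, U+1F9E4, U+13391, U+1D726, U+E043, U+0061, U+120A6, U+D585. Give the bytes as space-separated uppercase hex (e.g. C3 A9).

E6 8E A8 E2 9A A8 F0 9F A7 A4 F0 93 8E 91 F0 9D 9C A6 EE 81 83 61 F0 92 82 A6 ED 96 85

U+63A8: 3-byte form → E6 8E A8.
U+26A8: 3-byte form → E2 9A A8.
U+1F9E4: 4-byte form → F0 9F A7 A4.
U+13391: 4-byte form → F0 93 8E 91.
U+1D726: 4-byte form → F0 9D 9C A6.
U+E043: 3-byte form → EE 81 83.
U+0061: 1-byte form → 61.
U+120A6: 4-byte form → F0 92 82 A6.
U+D585: 3-byte form → ED 96 85.
Concatenated (29 bytes): E6 8E A8 E2 9A A8 F0 9F A7 A4 F0 93 8E 91 F0 9D 9C A6 EE 81 83 61 F0 92 82 A6 ED 96 85.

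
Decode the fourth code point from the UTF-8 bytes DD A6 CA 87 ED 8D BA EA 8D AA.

Offset 0: leading byte 0xDD = 11011101 → 2-byte char #1 = DD A6.
Offset 2: leading byte 0xCA = 11001010 → 2-byte char #2 = CA 87.
Offset 4: leading byte 0xED = 11101101 → 3-byte char #3 = ED 8D BA.
Offset 7: leading byte 0xEA = 11101010 → 3-byte char #4 = EA 8D AA.
Leading byte 0xEA = 11101010 matches 1110xxxx → 3-byte sequence.
Byte 1: 0xEA = 11101010, payload 1010 (4 bits).
Byte 2: 0x8D = 10001101 (10xxxxxx ✓), payload 001101.
Byte 3: 0xAA = 10101010 (10xxxxxx ✓), payload 101010.
Concatenate: 1010001101101010 = 0xA36A (16 bits → U+A36A).

U+A36A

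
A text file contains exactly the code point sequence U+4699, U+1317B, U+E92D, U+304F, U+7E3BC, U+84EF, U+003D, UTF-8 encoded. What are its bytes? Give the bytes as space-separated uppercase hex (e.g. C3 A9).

U+4699: 3-byte form → E4 9A 99.
U+1317B: 4-byte form → F0 93 85 BB.
U+E92D: 3-byte form → EE A4 AD.
U+304F: 3-byte form → E3 81 8F.
U+7E3BC: 4-byte form → F1 BE 8E BC.
U+84EF: 3-byte form → E8 93 AF.
U+003D: 1-byte form → 3D.
Concatenated (21 bytes): E4 9A 99 F0 93 85 BB EE A4 AD E3 81 8F F1 BE 8E BC E8 93 AF 3D.

E4 9A 99 F0 93 85 BB EE A4 AD E3 81 8F F1 BE 8E BC E8 93 AF 3D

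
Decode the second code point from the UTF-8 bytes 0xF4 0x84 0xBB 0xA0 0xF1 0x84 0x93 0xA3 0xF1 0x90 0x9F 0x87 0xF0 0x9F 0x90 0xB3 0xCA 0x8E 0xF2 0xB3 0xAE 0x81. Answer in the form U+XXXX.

U+444E3

Offset 0: leading byte 0xF4 = 11110100 → 4-byte char #1 = F4 84 BB A0.
Offset 4: leading byte 0xF1 = 11110001 → 4-byte char #2 = F1 84 93 A3.
Leading byte 0xF1 = 11110001 matches 11110xxx → 4-byte sequence.
Byte 1: 0xF1 = 11110001, payload 001 (3 bits).
Byte 2: 0x84 = 10000100 (10xxxxxx ✓), payload 000100.
Byte 3: 0x93 = 10010011 (10xxxxxx ✓), payload 010011.
Byte 4: 0xA3 = 10100011 (10xxxxxx ✓), payload 100011.
Concatenate: 001000100010011100011 = 0x444E3 (21 bits → U+444E3).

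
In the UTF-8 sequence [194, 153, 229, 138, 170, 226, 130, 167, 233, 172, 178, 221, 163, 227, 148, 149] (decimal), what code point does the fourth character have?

Offset 0: leading byte 0xC2 = 11000010 → 2-byte char #1 = C2 99.
Offset 2: leading byte 0xE5 = 11100101 → 3-byte char #2 = E5 8A AA.
Offset 5: leading byte 0xE2 = 11100010 → 3-byte char #3 = E2 82 A7.
Offset 8: leading byte 0xE9 = 11101001 → 3-byte char #4 = E9 AC B2.
Leading byte 0xE9 = 11101001 matches 1110xxxx → 3-byte sequence.
Byte 1: 0xE9 = 11101001, payload 1001 (4 bits).
Byte 2: 0xAC = 10101100 (10xxxxxx ✓), payload 101100.
Byte 3: 0xB2 = 10110010 (10xxxxxx ✓), payload 110010.
Concatenate: 1001101100110010 = 0x9B32 (16 bits → U+9B32).

U+9B32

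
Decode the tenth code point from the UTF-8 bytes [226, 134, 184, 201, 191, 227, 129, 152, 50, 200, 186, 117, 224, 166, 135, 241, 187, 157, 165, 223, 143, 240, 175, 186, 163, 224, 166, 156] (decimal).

Offset 0: leading byte 0xE2 = 11100010 → 3-byte char #1 = E2 86 B8.
Offset 3: leading byte 0xC9 = 11001001 → 2-byte char #2 = C9 BF.
Offset 5: leading byte 0xE3 = 11100011 → 3-byte char #3 = E3 81 98.
Offset 8: leading byte 0x32 = 00110010 → 1-byte char #4 = 32.
Offset 9: leading byte 0xC8 = 11001000 → 2-byte char #5 = C8 BA.
Offset 11: leading byte 0x75 = 01110101 → 1-byte char #6 = 75.
Offset 12: leading byte 0xE0 = 11100000 → 3-byte char #7 = E0 A6 87.
Offset 15: leading byte 0xF1 = 11110001 → 4-byte char #8 = F1 BB 9D A5.
Offset 19: leading byte 0xDF = 11011111 → 2-byte char #9 = DF 8F.
Offset 21: leading byte 0xF0 = 11110000 → 4-byte char #10 = F0 AF BA A3.
Leading byte 0xF0 = 11110000 matches 11110xxx → 4-byte sequence.
Byte 1: 0xF0 = 11110000, payload 000 (3 bits).
Byte 2: 0xAF = 10101111 (10xxxxxx ✓), payload 101111.
Byte 3: 0xBA = 10111010 (10xxxxxx ✓), payload 111010.
Byte 4: 0xA3 = 10100011 (10xxxxxx ✓), payload 100011.
Concatenate: 000101111111010100011 = 0x2FEA3 (21 bits → U+2FEA3).

U+2FEA3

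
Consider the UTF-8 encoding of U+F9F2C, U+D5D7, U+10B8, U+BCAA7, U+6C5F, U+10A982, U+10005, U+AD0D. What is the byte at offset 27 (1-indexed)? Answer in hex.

0xB4

1-indexed offset 27 is 0-indexed offset 26.
U+F9F2C → 4-byte form F3 B9 BC AC at offsets 0–3.
U+D5D7 → 3-byte form ED 97 97 at offsets 4–6.
U+10B8 → 3-byte form E1 82 B8 at offsets 7–9.
U+BCAA7 → 4-byte form F2 BC AA A7 at offsets 10–13.
U+6C5F → 3-byte form E6 B1 9F at offsets 14–16.
U+10A982 → 4-byte form F4 8A A6 82 at offsets 17–20.
U+10005 → 4-byte form F0 90 80 85 at offsets 21–24.
U+AD0D → 3-byte form EA B4 8D at offsets 25–27.
Offset 26 falls in char 8's range; it's byte 2 of EA B4 8D = 0xB4.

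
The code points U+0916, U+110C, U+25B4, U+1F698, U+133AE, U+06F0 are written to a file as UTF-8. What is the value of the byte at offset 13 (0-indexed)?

0xF0

U+0916 → 3-byte form E0 A4 96 at offsets 0–2.
U+110C → 3-byte form E1 84 8C at offsets 3–5.
U+25B4 → 3-byte form E2 96 B4 at offsets 6–8.
U+1F698 → 4-byte form F0 9F 9A 98 at offsets 9–12.
U+133AE → 4-byte form F0 93 8E AE at offsets 13–16.
Offset 13 falls in char 5's range; it's byte 1 of F0 93 8E AE = 0xF0.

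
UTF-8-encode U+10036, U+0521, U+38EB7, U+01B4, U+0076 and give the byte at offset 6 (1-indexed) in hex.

0xA1

1-indexed offset 6 is 0-indexed offset 5.
U+10036 → 4-byte form F0 90 80 B6 at offsets 0–3.
U+0521 → 2-byte form D4 A1 at offsets 4–5.
Offset 5 falls in char 2's range; it's byte 2 of D4 A1 = 0xA1.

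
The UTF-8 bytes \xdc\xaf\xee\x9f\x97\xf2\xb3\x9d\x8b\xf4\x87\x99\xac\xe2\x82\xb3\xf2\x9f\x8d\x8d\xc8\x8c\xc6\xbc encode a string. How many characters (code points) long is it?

8

Byte at offset 0: 0xDC = 11011100 → 2-byte char (#1). Advance 2.
Byte at offset 2: 0xEE = 11101110 → 3-byte char (#2). Advance 3.
Byte at offset 5: 0xF2 = 11110010 → 4-byte char (#3). Advance 4.
Byte at offset 9: 0xF4 = 11110100 → 4-byte char (#4). Advance 4.
Byte at offset 13: 0xE2 = 11100010 → 3-byte char (#5). Advance 3.
Byte at offset 16: 0xF2 = 11110010 → 4-byte char (#6). Advance 4.
Byte at offset 20: 0xC8 = 11001000 → 2-byte char (#7). Advance 2.
Byte at offset 22: 0xC6 = 11000110 → 2-byte char (#8). Advance 2.
Reached end at offset 24 after 8 code points.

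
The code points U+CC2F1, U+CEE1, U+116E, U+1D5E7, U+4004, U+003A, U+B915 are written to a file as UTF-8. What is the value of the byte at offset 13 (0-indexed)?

U+CC2F1 → 4-byte form F3 8C 8B B1 at offsets 0–3.
U+CEE1 → 3-byte form EC BB A1 at offsets 4–6.
U+116E → 3-byte form E1 85 AE at offsets 7–9.
U+1D5E7 → 4-byte form F0 9D 97 A7 at offsets 10–13.
Offset 13 falls in char 4's range; it's byte 4 of F0 9D 97 A7 = 0xA7.

0xA7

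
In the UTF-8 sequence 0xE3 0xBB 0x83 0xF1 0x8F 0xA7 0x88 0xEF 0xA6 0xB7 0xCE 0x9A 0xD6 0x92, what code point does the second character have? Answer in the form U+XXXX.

U+4F9C8

Offset 0: leading byte 0xE3 = 11100011 → 3-byte char #1 = E3 BB 83.
Offset 3: leading byte 0xF1 = 11110001 → 4-byte char #2 = F1 8F A7 88.
Leading byte 0xF1 = 11110001 matches 11110xxx → 4-byte sequence.
Byte 1: 0xF1 = 11110001, payload 001 (3 bits).
Byte 2: 0x8F = 10001111 (10xxxxxx ✓), payload 001111.
Byte 3: 0xA7 = 10100111 (10xxxxxx ✓), payload 100111.
Byte 4: 0x88 = 10001000 (10xxxxxx ✓), payload 001000.
Concatenate: 001001111100111001000 = 0x4F9C8 (21 bits → U+4F9C8).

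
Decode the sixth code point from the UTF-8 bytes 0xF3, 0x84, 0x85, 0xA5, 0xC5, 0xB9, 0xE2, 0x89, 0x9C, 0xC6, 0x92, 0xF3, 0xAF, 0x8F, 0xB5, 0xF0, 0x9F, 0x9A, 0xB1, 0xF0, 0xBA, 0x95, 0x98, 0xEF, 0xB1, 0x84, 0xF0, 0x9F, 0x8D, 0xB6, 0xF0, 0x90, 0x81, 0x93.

Offset 0: leading byte 0xF3 = 11110011 → 4-byte char #1 = F3 84 85 A5.
Offset 4: leading byte 0xC5 = 11000101 → 2-byte char #2 = C5 B9.
Offset 6: leading byte 0xE2 = 11100010 → 3-byte char #3 = E2 89 9C.
Offset 9: leading byte 0xC6 = 11000110 → 2-byte char #4 = C6 92.
Offset 11: leading byte 0xF3 = 11110011 → 4-byte char #5 = F3 AF 8F B5.
Offset 15: leading byte 0xF0 = 11110000 → 4-byte char #6 = F0 9F 9A B1.
Leading byte 0xF0 = 11110000 matches 11110xxx → 4-byte sequence.
Byte 1: 0xF0 = 11110000, payload 000 (3 bits).
Byte 2: 0x9F = 10011111 (10xxxxxx ✓), payload 011111.
Byte 3: 0x9A = 10011010 (10xxxxxx ✓), payload 011010.
Byte 4: 0xB1 = 10110001 (10xxxxxx ✓), payload 110001.
Concatenate: 000011111011010110001 = 0x1F6B1 (21 bits → U+1F6B1).

U+1F6B1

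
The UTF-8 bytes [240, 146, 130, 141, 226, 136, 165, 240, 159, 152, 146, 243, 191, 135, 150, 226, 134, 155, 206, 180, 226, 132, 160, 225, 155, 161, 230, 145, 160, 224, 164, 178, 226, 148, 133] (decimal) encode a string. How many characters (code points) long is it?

Byte at offset 0: 0xF0 = 11110000 → 4-byte char (#1). Advance 4.
Byte at offset 4: 0xE2 = 11100010 → 3-byte char (#2). Advance 3.
Byte at offset 7: 0xF0 = 11110000 → 4-byte char (#3). Advance 4.
Byte at offset 11: 0xF3 = 11110011 → 4-byte char (#4). Advance 4.
Byte at offset 15: 0xE2 = 11100010 → 3-byte char (#5). Advance 3.
Byte at offset 18: 0xCE = 11001110 → 2-byte char (#6). Advance 2.
Byte at offset 20: 0xE2 = 11100010 → 3-byte char (#7). Advance 3.
Byte at offset 23: 0xE1 = 11100001 → 3-byte char (#8). Advance 3.
Byte at offset 26: 0xE6 = 11100110 → 3-byte char (#9). Advance 3.
Byte at offset 29: 0xE0 = 11100000 → 3-byte char (#10). Advance 3.
Byte at offset 32: 0xE2 = 11100010 → 3-byte char (#11). Advance 3.
Reached end at offset 35 after 11 code points.

11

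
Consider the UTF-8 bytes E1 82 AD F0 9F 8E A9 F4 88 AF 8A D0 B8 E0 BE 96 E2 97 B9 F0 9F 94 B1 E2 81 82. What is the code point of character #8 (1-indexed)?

U+2042

Offset 0: leading byte 0xE1 = 11100001 → 3-byte char #1 = E1 82 AD.
Offset 3: leading byte 0xF0 = 11110000 → 4-byte char #2 = F0 9F 8E A9.
Offset 7: leading byte 0xF4 = 11110100 → 4-byte char #3 = F4 88 AF 8A.
Offset 11: leading byte 0xD0 = 11010000 → 2-byte char #4 = D0 B8.
Offset 13: leading byte 0xE0 = 11100000 → 3-byte char #5 = E0 BE 96.
Offset 16: leading byte 0xE2 = 11100010 → 3-byte char #6 = E2 97 B9.
Offset 19: leading byte 0xF0 = 11110000 → 4-byte char #7 = F0 9F 94 B1.
Offset 23: leading byte 0xE2 = 11100010 → 3-byte char #8 = E2 81 82.
Leading byte 0xE2 = 11100010 matches 1110xxxx → 3-byte sequence.
Byte 1: 0xE2 = 11100010, payload 0010 (4 bits).
Byte 2: 0x81 = 10000001 (10xxxxxx ✓), payload 000001.
Byte 3: 0x82 = 10000010 (10xxxxxx ✓), payload 000010.
Concatenate: 0010000001000010 = 0x2042 (16 bits → U+2042).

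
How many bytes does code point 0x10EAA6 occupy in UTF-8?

U+10EAA6 = 0x10EAA6. UTF-8 uses 1 byte below 0x80, 2 below 0x800, 3 below 0x10000, 4 up to 0x10FFFF. 0x10EAA6 is in U+10000–U+10FFFF → 4 bytes.

4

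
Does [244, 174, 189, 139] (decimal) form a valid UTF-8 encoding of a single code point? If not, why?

Leading byte 0xF4 = 11110100 → 4-byte form.
Payload = 0x12EF4B, which exceeds U+10FFFF, the maximum Unicode code point. (Leading bytes F5–FF, or F4 followed by ≥ 0x90, are invalid.)

invalid (encodes a value above U+10FFFF)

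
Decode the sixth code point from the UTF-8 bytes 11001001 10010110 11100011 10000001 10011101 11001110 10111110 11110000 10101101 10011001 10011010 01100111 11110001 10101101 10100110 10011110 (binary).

Offset 0: leading byte 0xC9 = 11001001 → 2-byte char #1 = C9 96.
Offset 2: leading byte 0xE3 = 11100011 → 3-byte char #2 = E3 81 9D.
Offset 5: leading byte 0xCE = 11001110 → 2-byte char #3 = CE BE.
Offset 7: leading byte 0xF0 = 11110000 → 4-byte char #4 = F0 AD 99 9A.
Offset 11: leading byte 0x67 = 01100111 → 1-byte char #5 = 67.
Offset 12: leading byte 0xF1 = 11110001 → 4-byte char #6 = F1 AD A6 9E.
Leading byte 0xF1 = 11110001 matches 11110xxx → 4-byte sequence.
Byte 1: 0xF1 = 11110001, payload 001 (3 bits).
Byte 2: 0xAD = 10101101 (10xxxxxx ✓), payload 101101.
Byte 3: 0xA6 = 10100110 (10xxxxxx ✓), payload 100110.
Byte 4: 0x9E = 10011110 (10xxxxxx ✓), payload 011110.
Concatenate: 001101101100110011110 = 0x6D99E (21 bits → U+6D99E).

U+6D99E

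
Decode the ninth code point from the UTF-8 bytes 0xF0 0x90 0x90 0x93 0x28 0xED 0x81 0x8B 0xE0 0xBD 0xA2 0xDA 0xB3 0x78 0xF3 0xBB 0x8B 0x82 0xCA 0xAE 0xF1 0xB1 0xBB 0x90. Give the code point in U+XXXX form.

U+71ED0

Offset 0: leading byte 0xF0 = 11110000 → 4-byte char #1 = F0 90 90 93.
Offset 4: leading byte 0x28 = 00101000 → 1-byte char #2 = 28.
Offset 5: leading byte 0xED = 11101101 → 3-byte char #3 = ED 81 8B.
Offset 8: leading byte 0xE0 = 11100000 → 3-byte char #4 = E0 BD A2.
Offset 11: leading byte 0xDA = 11011010 → 2-byte char #5 = DA B3.
Offset 13: leading byte 0x78 = 01111000 → 1-byte char #6 = 78.
Offset 14: leading byte 0xF3 = 11110011 → 4-byte char #7 = F3 BB 8B 82.
Offset 18: leading byte 0xCA = 11001010 → 2-byte char #8 = CA AE.
Offset 20: leading byte 0xF1 = 11110001 → 4-byte char #9 = F1 B1 BB 90.
Leading byte 0xF1 = 11110001 matches 11110xxx → 4-byte sequence.
Byte 1: 0xF1 = 11110001, payload 001 (3 bits).
Byte 2: 0xB1 = 10110001 (10xxxxxx ✓), payload 110001.
Byte 3: 0xBB = 10111011 (10xxxxxx ✓), payload 111011.
Byte 4: 0x90 = 10010000 (10xxxxxx ✓), payload 010000.
Concatenate: 001110001111011010000 = 0x71ED0 (21 bits → U+71ED0).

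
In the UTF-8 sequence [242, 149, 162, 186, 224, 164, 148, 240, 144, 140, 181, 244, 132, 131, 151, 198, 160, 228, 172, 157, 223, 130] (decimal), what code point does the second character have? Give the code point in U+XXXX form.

Offset 0: leading byte 0xF2 = 11110010 → 4-byte char #1 = F2 95 A2 BA.
Offset 4: leading byte 0xE0 = 11100000 → 3-byte char #2 = E0 A4 94.
Leading byte 0xE0 = 11100000 matches 1110xxxx → 3-byte sequence.
Byte 1: 0xE0 = 11100000, payload 0000 (4 bits).
Byte 2: 0xA4 = 10100100 (10xxxxxx ✓), payload 100100.
Byte 3: 0x94 = 10010100 (10xxxxxx ✓), payload 010100.
Concatenate: 0000100100010100 = 0x914 (16 bits → U+0914).

U+0914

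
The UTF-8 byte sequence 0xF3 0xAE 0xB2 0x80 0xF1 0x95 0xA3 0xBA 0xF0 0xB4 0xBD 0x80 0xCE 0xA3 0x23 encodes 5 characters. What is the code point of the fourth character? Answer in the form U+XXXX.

U+03A3

Offset 0: leading byte 0xF3 = 11110011 → 4-byte char #1 = F3 AE B2 80.
Offset 4: leading byte 0xF1 = 11110001 → 4-byte char #2 = F1 95 A3 BA.
Offset 8: leading byte 0xF0 = 11110000 → 4-byte char #3 = F0 B4 BD 80.
Offset 12: leading byte 0xCE = 11001110 → 2-byte char #4 = CE A3.
Leading byte 0xCE = 11001110 matches 110xxxxx → 2-byte sequence.
Byte 1: 0xCE = 11001110, payload 01110 (5 bits).
Byte 2: 0xA3 = 10100011 (10xxxxxx ✓), payload 100011.
Concatenate: 01110100011 = 0x3A3 (11 bits → U+03A3).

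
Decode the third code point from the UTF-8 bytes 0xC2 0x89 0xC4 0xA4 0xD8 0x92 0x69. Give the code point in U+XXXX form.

U+0612

Offset 0: leading byte 0xC2 = 11000010 → 2-byte char #1 = C2 89.
Offset 2: leading byte 0xC4 = 11000100 → 2-byte char #2 = C4 A4.
Offset 4: leading byte 0xD8 = 11011000 → 2-byte char #3 = D8 92.
Leading byte 0xD8 = 11011000 matches 110xxxxx → 2-byte sequence.
Byte 1: 0xD8 = 11011000, payload 11000 (5 bits).
Byte 2: 0x92 = 10010010 (10xxxxxx ✓), payload 010010.
Concatenate: 11000010010 = 0x612 (11 bits → U+0612).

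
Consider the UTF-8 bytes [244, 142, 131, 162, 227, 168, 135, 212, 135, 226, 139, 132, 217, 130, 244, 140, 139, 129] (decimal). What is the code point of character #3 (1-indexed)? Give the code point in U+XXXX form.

U+0507

Offset 0: leading byte 0xF4 = 11110100 → 4-byte char #1 = F4 8E 83 A2.
Offset 4: leading byte 0xE3 = 11100011 → 3-byte char #2 = E3 A8 87.
Offset 7: leading byte 0xD4 = 11010100 → 2-byte char #3 = D4 87.
Leading byte 0xD4 = 11010100 matches 110xxxxx → 2-byte sequence.
Byte 1: 0xD4 = 11010100, payload 10100 (5 bits).
Byte 2: 0x87 = 10000111 (10xxxxxx ✓), payload 000111.
Concatenate: 10100000111 = 0x507 (11 bits → U+0507).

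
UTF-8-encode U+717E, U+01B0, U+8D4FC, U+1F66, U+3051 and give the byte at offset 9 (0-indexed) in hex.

0xE1

U+717E → 3-byte form E7 85 BE at offsets 0–2.
U+01B0 → 2-byte form C6 B0 at offsets 3–4.
U+8D4FC → 4-byte form F2 8D 93 BC at offsets 5–8.
U+1F66 → 3-byte form E1 BD A6 at offsets 9–11.
Offset 9 falls in char 4's range; it's byte 1 of E1 BD A6 = 0xE1.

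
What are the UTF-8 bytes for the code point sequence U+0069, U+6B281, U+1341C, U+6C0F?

U+0069: 1-byte form → 69.
U+6B281: 4-byte form → F1 AB 8A 81.
U+1341C: 4-byte form → F0 93 90 9C.
U+6C0F: 3-byte form → E6 B0 8F.
Concatenated (12 bytes): 69 F1 AB 8A 81 F0 93 90 9C E6 B0 8F.

69 F1 AB 8A 81 F0 93 90 9C E6 B0 8F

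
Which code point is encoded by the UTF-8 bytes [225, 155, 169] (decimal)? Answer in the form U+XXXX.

Leading byte 0xE1 = 11100001 matches 1110xxxx → 3-byte sequence.
Byte 1: 0xE1 = 11100001, payload 0001 (4 bits).
Byte 2: 0x9B = 10011011 (10xxxxxx ✓), payload 011011.
Byte 3: 0xA9 = 10101001 (10xxxxxx ✓), payload 101001.
Concatenate: 0001011011101001 = 0x16E9 (16 bits → U+16E9).

U+16E9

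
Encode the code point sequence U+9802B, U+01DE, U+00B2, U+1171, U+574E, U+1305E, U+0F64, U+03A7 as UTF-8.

F2 98 80 AB C7 9E C2 B2 E1 85 B1 E5 9D 8E F0 93 81 9E E0 BD A4 CE A7

U+9802B: 4-byte form → F2 98 80 AB.
U+01DE: 2-byte form → C7 9E.
U+00B2: 2-byte form → C2 B2.
U+1171: 3-byte form → E1 85 B1.
U+574E: 3-byte form → E5 9D 8E.
U+1305E: 4-byte form → F0 93 81 9E.
U+0F64: 3-byte form → E0 BD A4.
U+03A7: 2-byte form → CE A7.
Concatenated (23 bytes): F2 98 80 AB C7 9E C2 B2 E1 85 B1 E5 9D 8E F0 93 81 9E E0 BD A4 CE A7.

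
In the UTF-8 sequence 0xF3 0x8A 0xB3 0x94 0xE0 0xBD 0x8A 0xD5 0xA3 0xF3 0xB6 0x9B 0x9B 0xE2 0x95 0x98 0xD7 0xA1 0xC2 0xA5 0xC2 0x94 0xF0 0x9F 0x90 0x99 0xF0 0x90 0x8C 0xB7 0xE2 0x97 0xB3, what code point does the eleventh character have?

U+25F3

Offset 0: leading byte 0xF3 = 11110011 → 4-byte char #1 = F3 8A B3 94.
Offset 4: leading byte 0xE0 = 11100000 → 3-byte char #2 = E0 BD 8A.
Offset 7: leading byte 0xD5 = 11010101 → 2-byte char #3 = D5 A3.
Offset 9: leading byte 0xF3 = 11110011 → 4-byte char #4 = F3 B6 9B 9B.
Offset 13: leading byte 0xE2 = 11100010 → 3-byte char #5 = E2 95 98.
Offset 16: leading byte 0xD7 = 11010111 → 2-byte char #6 = D7 A1.
Offset 18: leading byte 0xC2 = 11000010 → 2-byte char #7 = C2 A5.
Offset 20: leading byte 0xC2 = 11000010 → 2-byte char #8 = C2 94.
Offset 22: leading byte 0xF0 = 11110000 → 4-byte char #9 = F0 9F 90 99.
Offset 26: leading byte 0xF0 = 11110000 → 4-byte char #10 = F0 90 8C B7.
Offset 30: leading byte 0xE2 = 11100010 → 3-byte char #11 = E2 97 B3.
Leading byte 0xE2 = 11100010 matches 1110xxxx → 3-byte sequence.
Byte 1: 0xE2 = 11100010, payload 0010 (4 bits).
Byte 2: 0x97 = 10010111 (10xxxxxx ✓), payload 010111.
Byte 3: 0xB3 = 10110011 (10xxxxxx ✓), payload 110011.
Concatenate: 0010010111110011 = 0x25F3 (16 bits → U+25F3).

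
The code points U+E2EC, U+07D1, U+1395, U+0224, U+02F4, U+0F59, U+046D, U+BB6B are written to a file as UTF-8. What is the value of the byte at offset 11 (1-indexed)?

1-indexed offset 11 is 0-indexed offset 10.
U+E2EC → 3-byte form EE 8B AC at offsets 0–2.
U+07D1 → 2-byte form DF 91 at offsets 3–4.
U+1395 → 3-byte form E1 8E 95 at offsets 5–7.
U+0224 → 2-byte form C8 A4 at offsets 8–9.
U+02F4 → 2-byte form CB B4 at offsets 10–11.
Offset 10 falls in char 5's range; it's byte 1 of CB B4 = 0xCB.

0xCB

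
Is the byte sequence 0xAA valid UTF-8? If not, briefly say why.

Byte 0xAA = 10101010 has the form 10xxxxxx — a continuation byte — but there is no preceding leading byte.

invalid (continuation byte with no leading byte)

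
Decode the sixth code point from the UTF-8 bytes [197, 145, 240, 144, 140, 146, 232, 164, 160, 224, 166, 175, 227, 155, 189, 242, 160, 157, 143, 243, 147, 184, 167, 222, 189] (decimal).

Offset 0: leading byte 0xC5 = 11000101 → 2-byte char #1 = C5 91.
Offset 2: leading byte 0xF0 = 11110000 → 4-byte char #2 = F0 90 8C 92.
Offset 6: leading byte 0xE8 = 11101000 → 3-byte char #3 = E8 A4 A0.
Offset 9: leading byte 0xE0 = 11100000 → 3-byte char #4 = E0 A6 AF.
Offset 12: leading byte 0xE3 = 11100011 → 3-byte char #5 = E3 9B BD.
Offset 15: leading byte 0xF2 = 11110010 → 4-byte char #6 = F2 A0 9D 8F.
Leading byte 0xF2 = 11110010 matches 11110xxx → 4-byte sequence.
Byte 1: 0xF2 = 11110010, payload 010 (3 bits).
Byte 2: 0xA0 = 10100000 (10xxxxxx ✓), payload 100000.
Byte 3: 0x9D = 10011101 (10xxxxxx ✓), payload 011101.
Byte 4: 0x8F = 10001111 (10xxxxxx ✓), payload 001111.
Concatenate: 010100000011101001111 = 0xA074F (21 bits → U+A074F).

U+A074F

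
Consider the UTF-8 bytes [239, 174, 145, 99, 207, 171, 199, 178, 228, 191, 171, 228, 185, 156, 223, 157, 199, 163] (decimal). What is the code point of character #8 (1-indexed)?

U+01E3

Offset 0: leading byte 0xEF = 11101111 → 3-byte char #1 = EF AE 91.
Offset 3: leading byte 0x63 = 01100011 → 1-byte char #2 = 63.
Offset 4: leading byte 0xCF = 11001111 → 2-byte char #3 = CF AB.
Offset 6: leading byte 0xC7 = 11000111 → 2-byte char #4 = C7 B2.
Offset 8: leading byte 0xE4 = 11100100 → 3-byte char #5 = E4 BF AB.
Offset 11: leading byte 0xE4 = 11100100 → 3-byte char #6 = E4 B9 9C.
Offset 14: leading byte 0xDF = 11011111 → 2-byte char #7 = DF 9D.
Offset 16: leading byte 0xC7 = 11000111 → 2-byte char #8 = C7 A3.
Leading byte 0xC7 = 11000111 matches 110xxxxx → 2-byte sequence.
Byte 1: 0xC7 = 11000111, payload 00111 (5 bits).
Byte 2: 0xA3 = 10100011 (10xxxxxx ✓), payload 100011.
Concatenate: 00111100011 = 0x1E3 (11 bits → U+01E3).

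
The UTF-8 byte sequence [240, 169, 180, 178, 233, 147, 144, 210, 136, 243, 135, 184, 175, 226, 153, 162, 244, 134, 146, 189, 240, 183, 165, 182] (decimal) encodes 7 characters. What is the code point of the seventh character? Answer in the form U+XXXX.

U+37976

Offset 0: leading byte 0xF0 = 11110000 → 4-byte char #1 = F0 A9 B4 B2.
Offset 4: leading byte 0xE9 = 11101001 → 3-byte char #2 = E9 93 90.
Offset 7: leading byte 0xD2 = 11010010 → 2-byte char #3 = D2 88.
Offset 9: leading byte 0xF3 = 11110011 → 4-byte char #4 = F3 87 B8 AF.
Offset 13: leading byte 0xE2 = 11100010 → 3-byte char #5 = E2 99 A2.
Offset 16: leading byte 0xF4 = 11110100 → 4-byte char #6 = F4 86 92 BD.
Offset 20: leading byte 0xF0 = 11110000 → 4-byte char #7 = F0 B7 A5 B6.
Leading byte 0xF0 = 11110000 matches 11110xxx → 4-byte sequence.
Byte 1: 0xF0 = 11110000, payload 000 (3 bits).
Byte 2: 0xB7 = 10110111 (10xxxxxx ✓), payload 110111.
Byte 3: 0xA5 = 10100101 (10xxxxxx ✓), payload 100101.
Byte 4: 0xB6 = 10110110 (10xxxxxx ✓), payload 110110.
Concatenate: 000110111100101110110 = 0x37976 (21 bits → U+37976).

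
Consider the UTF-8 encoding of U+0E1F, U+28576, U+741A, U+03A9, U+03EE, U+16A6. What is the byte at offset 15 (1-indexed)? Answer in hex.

0xE1

1-indexed offset 15 is 0-indexed offset 14.
U+0E1F → 3-byte form E0 B8 9F at offsets 0–2.
U+28576 → 4-byte form F0 A8 95 B6 at offsets 3–6.
U+741A → 3-byte form E7 90 9A at offsets 7–9.
U+03A9 → 2-byte form CE A9 at offsets 10–11.
U+03EE → 2-byte form CF AE at offsets 12–13.
U+16A6 → 3-byte form E1 9A A6 at offsets 14–16.
Offset 14 falls in char 6's range; it's byte 1 of E1 9A A6 = 0xE1.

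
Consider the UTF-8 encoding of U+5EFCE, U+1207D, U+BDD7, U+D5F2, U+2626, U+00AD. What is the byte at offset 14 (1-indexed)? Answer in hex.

1-indexed offset 14 is 0-indexed offset 13.
U+5EFCE → 4-byte form F1 9E BF 8E at offsets 0–3.
U+1207D → 4-byte form F0 92 81 BD at offsets 4–7.
U+BDD7 → 3-byte form EB B7 97 at offsets 8–10.
U+D5F2 → 3-byte form ED 97 B2 at offsets 11–13.
Offset 13 falls in char 4's range; it's byte 3 of ED 97 B2 = 0xB2.

0xB2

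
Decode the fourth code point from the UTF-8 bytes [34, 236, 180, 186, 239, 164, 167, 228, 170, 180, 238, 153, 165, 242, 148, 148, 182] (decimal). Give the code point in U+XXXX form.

Offset 0: leading byte 0x22 = 00100010 → 1-byte char #1 = 22.
Offset 1: leading byte 0xEC = 11101100 → 3-byte char #2 = EC B4 BA.
Offset 4: leading byte 0xEF = 11101111 → 3-byte char #3 = EF A4 A7.
Offset 7: leading byte 0xE4 = 11100100 → 3-byte char #4 = E4 AA B4.
Leading byte 0xE4 = 11100100 matches 1110xxxx → 3-byte sequence.
Byte 1: 0xE4 = 11100100, payload 0100 (4 bits).
Byte 2: 0xAA = 10101010 (10xxxxxx ✓), payload 101010.
Byte 3: 0xB4 = 10110100 (10xxxxxx ✓), payload 110100.
Concatenate: 0100101010110100 = 0x4AB4 (16 bits → U+4AB4).

U+4AB4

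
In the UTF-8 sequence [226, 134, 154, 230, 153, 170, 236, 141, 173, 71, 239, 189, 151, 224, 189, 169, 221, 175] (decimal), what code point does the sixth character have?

U+0F69

Offset 0: leading byte 0xE2 = 11100010 → 3-byte char #1 = E2 86 9A.
Offset 3: leading byte 0xE6 = 11100110 → 3-byte char #2 = E6 99 AA.
Offset 6: leading byte 0xEC = 11101100 → 3-byte char #3 = EC 8D AD.
Offset 9: leading byte 0x47 = 01000111 → 1-byte char #4 = 47.
Offset 10: leading byte 0xEF = 11101111 → 3-byte char #5 = EF BD 97.
Offset 13: leading byte 0xE0 = 11100000 → 3-byte char #6 = E0 BD A9.
Leading byte 0xE0 = 11100000 matches 1110xxxx → 3-byte sequence.
Byte 1: 0xE0 = 11100000, payload 0000 (4 bits).
Byte 2: 0xBD = 10111101 (10xxxxxx ✓), payload 111101.
Byte 3: 0xA9 = 10101001 (10xxxxxx ✓), payload 101001.
Concatenate: 0000111101101001 = 0xF69 (16 bits → U+0F69).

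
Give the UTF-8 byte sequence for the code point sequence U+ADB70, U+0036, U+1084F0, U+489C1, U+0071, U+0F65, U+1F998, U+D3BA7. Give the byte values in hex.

U+ADB70: 4-byte form → F2 AD AD B0.
U+0036: 1-byte form → 36.
U+1084F0: 4-byte form → F4 88 93 B0.
U+489C1: 4-byte form → F1 88 A7 81.
U+0071: 1-byte form → 71.
U+0F65: 3-byte form → E0 BD A5.
U+1F998: 4-byte form → F0 9F A6 98.
U+D3BA7: 4-byte form → F3 93 AE A7.
Concatenated (25 bytes): F2 AD AD B0 36 F4 88 93 B0 F1 88 A7 81 71 E0 BD A5 F0 9F A6 98 F3 93 AE A7.

F2 AD AD B0 36 F4 88 93 B0 F1 88 A7 81 71 E0 BD A5 F0 9F A6 98 F3 93 AE A7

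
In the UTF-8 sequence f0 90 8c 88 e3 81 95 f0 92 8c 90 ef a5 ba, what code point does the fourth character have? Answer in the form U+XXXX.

U+F97A

Offset 0: leading byte 0xF0 = 11110000 → 4-byte char #1 = F0 90 8C 88.
Offset 4: leading byte 0xE3 = 11100011 → 3-byte char #2 = E3 81 95.
Offset 7: leading byte 0xF0 = 11110000 → 4-byte char #3 = F0 92 8C 90.
Offset 11: leading byte 0xEF = 11101111 → 3-byte char #4 = EF A5 BA.
Leading byte 0xEF = 11101111 matches 1110xxxx → 3-byte sequence.
Byte 1: 0xEF = 11101111, payload 1111 (4 bits).
Byte 2: 0xA5 = 10100101 (10xxxxxx ✓), payload 100101.
Byte 3: 0xBA = 10111010 (10xxxxxx ✓), payload 111010.
Concatenate: 1111100101111010 = 0xF97A (16 bits → U+F97A).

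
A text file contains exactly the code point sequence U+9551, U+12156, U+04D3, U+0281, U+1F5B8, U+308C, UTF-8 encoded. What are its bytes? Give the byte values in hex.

U+9551: 3-byte form → E9 95 91.
U+12156: 4-byte form → F0 92 85 96.
U+04D3: 2-byte form → D3 93.
U+0281: 2-byte form → CA 81.
U+1F5B8: 4-byte form → F0 9F 96 B8.
U+308C: 3-byte form → E3 82 8C.
Concatenated (18 bytes): E9 95 91 F0 92 85 96 D3 93 CA 81 F0 9F 96 B8 E3 82 8C.

E9 95 91 F0 92 85 96 D3 93 CA 81 F0 9F 96 B8 E3 82 8C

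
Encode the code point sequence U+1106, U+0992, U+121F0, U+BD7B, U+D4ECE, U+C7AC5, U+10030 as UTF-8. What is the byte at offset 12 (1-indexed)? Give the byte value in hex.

0xB5

1-indexed offset 12 is 0-indexed offset 11.
U+1106 → 3-byte form E1 84 86 at offsets 0–2.
U+0992 → 3-byte form E0 A6 92 at offsets 3–5.
U+121F0 → 4-byte form F0 92 87 B0 at offsets 6–9.
U+BD7B → 3-byte form EB B5 BB at offsets 10–12.
Offset 11 falls in char 4's range; it's byte 2 of EB B5 BB = 0xB5.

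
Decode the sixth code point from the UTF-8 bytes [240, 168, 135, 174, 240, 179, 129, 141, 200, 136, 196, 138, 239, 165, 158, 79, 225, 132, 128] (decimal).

U+004F

Offset 0: leading byte 0xF0 = 11110000 → 4-byte char #1 = F0 A8 87 AE.
Offset 4: leading byte 0xF0 = 11110000 → 4-byte char #2 = F0 B3 81 8D.
Offset 8: leading byte 0xC8 = 11001000 → 2-byte char #3 = C8 88.
Offset 10: leading byte 0xC4 = 11000100 → 2-byte char #4 = C4 8A.
Offset 12: leading byte 0xEF = 11101111 → 3-byte char #5 = EF A5 9E.
Offset 15: leading byte 0x4F = 01001111 → 1-byte char #6 = 4F.
Leading byte 0x4F = 01001111 matches 0xxxxxxx → 1-byte sequence.
Byte 1: 0x4F = 01001111, payload 1001111 (7 bits).
Concatenate: 1001111 = 0x4F (7 bits → U+004F).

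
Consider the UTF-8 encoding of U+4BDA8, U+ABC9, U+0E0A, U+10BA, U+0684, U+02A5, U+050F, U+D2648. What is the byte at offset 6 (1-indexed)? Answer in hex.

1-indexed offset 6 is 0-indexed offset 5.
U+4BDA8 → 4-byte form F1 8B B6 A8 at offsets 0–3.
U+ABC9 → 3-byte form EA AF 89 at offsets 4–6.
Offset 5 falls in char 2's range; it's byte 2 of EA AF 89 = 0xAF.

0xAF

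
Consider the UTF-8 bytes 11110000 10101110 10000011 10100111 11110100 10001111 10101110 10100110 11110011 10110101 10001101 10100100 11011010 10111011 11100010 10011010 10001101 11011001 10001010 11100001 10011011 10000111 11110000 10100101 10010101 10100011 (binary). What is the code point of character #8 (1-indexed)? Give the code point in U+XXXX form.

U+25563

Offset 0: leading byte 0xF0 = 11110000 → 4-byte char #1 = F0 AE 83 A7.
Offset 4: leading byte 0xF4 = 11110100 → 4-byte char #2 = F4 8F AE A6.
Offset 8: leading byte 0xF3 = 11110011 → 4-byte char #3 = F3 B5 8D A4.
Offset 12: leading byte 0xDA = 11011010 → 2-byte char #4 = DA BB.
Offset 14: leading byte 0xE2 = 11100010 → 3-byte char #5 = E2 9A 8D.
Offset 17: leading byte 0xD9 = 11011001 → 2-byte char #6 = D9 8A.
Offset 19: leading byte 0xE1 = 11100001 → 3-byte char #7 = E1 9B 87.
Offset 22: leading byte 0xF0 = 11110000 → 4-byte char #8 = F0 A5 95 A3.
Leading byte 0xF0 = 11110000 matches 11110xxx → 4-byte sequence.
Byte 1: 0xF0 = 11110000, payload 000 (3 bits).
Byte 2: 0xA5 = 10100101 (10xxxxxx ✓), payload 100101.
Byte 3: 0x95 = 10010101 (10xxxxxx ✓), payload 010101.
Byte 4: 0xA3 = 10100011 (10xxxxxx ✓), payload 100011.
Concatenate: 000100101010101100011 = 0x25563 (21 bits → U+25563).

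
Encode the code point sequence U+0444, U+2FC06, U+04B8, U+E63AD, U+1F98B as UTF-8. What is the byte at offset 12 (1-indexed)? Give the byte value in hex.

1-indexed offset 12 is 0-indexed offset 11.
U+0444 → 2-byte form D1 84 at offsets 0–1.
U+2FC06 → 4-byte form F0 AF B0 86 at offsets 2–5.
U+04B8 → 2-byte form D2 B8 at offsets 6–7.
U+E63AD → 4-byte form F3 A6 8E AD at offsets 8–11.
Offset 11 falls in char 4's range; it's byte 4 of F3 A6 8E AD = 0xAD.

0xAD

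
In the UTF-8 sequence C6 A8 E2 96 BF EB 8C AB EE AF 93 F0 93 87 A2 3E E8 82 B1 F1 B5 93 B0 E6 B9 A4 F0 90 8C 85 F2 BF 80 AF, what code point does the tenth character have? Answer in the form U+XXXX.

Offset 0: leading byte 0xC6 = 11000110 → 2-byte char #1 = C6 A8.
Offset 2: leading byte 0xE2 = 11100010 → 3-byte char #2 = E2 96 BF.
Offset 5: leading byte 0xEB = 11101011 → 3-byte char #3 = EB 8C AB.
Offset 8: leading byte 0xEE = 11101110 → 3-byte char #4 = EE AF 93.
Offset 11: leading byte 0xF0 = 11110000 → 4-byte char #5 = F0 93 87 A2.
Offset 15: leading byte 0x3E = 00111110 → 1-byte char #6 = 3E.
Offset 16: leading byte 0xE8 = 11101000 → 3-byte char #7 = E8 82 B1.
Offset 19: leading byte 0xF1 = 11110001 → 4-byte char #8 = F1 B5 93 B0.
Offset 23: leading byte 0xE6 = 11100110 → 3-byte char #9 = E6 B9 A4.
Offset 26: leading byte 0xF0 = 11110000 → 4-byte char #10 = F0 90 8C 85.
Leading byte 0xF0 = 11110000 matches 11110xxx → 4-byte sequence.
Byte 1: 0xF0 = 11110000, payload 000 (3 bits).
Byte 2: 0x90 = 10010000 (10xxxxxx ✓), payload 010000.
Byte 3: 0x8C = 10001100 (10xxxxxx ✓), payload 001100.
Byte 4: 0x85 = 10000101 (10xxxxxx ✓), payload 000101.
Concatenate: 000010000001100000101 = 0x10305 (21 bits → U+10305).

U+10305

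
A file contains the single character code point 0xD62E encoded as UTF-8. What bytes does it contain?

U+D62E = 0xD62E = 54830 decimal. In range U+0800–U+FFFF → 3-byte form: 1110xxxx 10xxxxxx 10xxxxxx.
Binary (16 bits): 1101011000101110.
Split 4+6+6: 1101 | 011000 | 101110.
Byte 1: 11101101 = 0xED.
Byte 2: 10011000 = 0x98.
Byte 3: 10101110 = 0xAE.

ED 98 AE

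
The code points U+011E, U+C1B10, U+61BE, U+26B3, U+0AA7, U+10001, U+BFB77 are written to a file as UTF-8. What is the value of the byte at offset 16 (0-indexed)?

U+011E → 2-byte form C4 9E at offsets 0–1.
U+C1B10 → 4-byte form F3 81 AC 90 at offsets 2–5.
U+61BE → 3-byte form E6 86 BE at offsets 6–8.
U+26B3 → 3-byte form E2 9A B3 at offsets 9–11.
U+0AA7 → 3-byte form E0 AA A7 at offsets 12–14.
U+10001 → 4-byte form F0 90 80 81 at offsets 15–18.
Offset 16 falls in char 6's range; it's byte 2 of F0 90 80 81 = 0x90.

0x90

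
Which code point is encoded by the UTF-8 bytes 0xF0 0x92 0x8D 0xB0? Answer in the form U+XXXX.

U+12370

Leading byte 0xF0 = 11110000 matches 11110xxx → 4-byte sequence.
Byte 1: 0xF0 = 11110000, payload 000 (3 bits).
Byte 2: 0x92 = 10010010 (10xxxxxx ✓), payload 010010.
Byte 3: 0x8D = 10001101 (10xxxxxx ✓), payload 001101.
Byte 4: 0xB0 = 10110000 (10xxxxxx ✓), payload 110000.
Concatenate: 000010010001101110000 = 0x12370 (21 bits → U+12370).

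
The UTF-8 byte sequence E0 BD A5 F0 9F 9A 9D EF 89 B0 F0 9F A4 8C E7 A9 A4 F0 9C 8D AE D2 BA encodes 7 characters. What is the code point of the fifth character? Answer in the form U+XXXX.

Offset 0: leading byte 0xE0 = 11100000 → 3-byte char #1 = E0 BD A5.
Offset 3: leading byte 0xF0 = 11110000 → 4-byte char #2 = F0 9F 9A 9D.
Offset 7: leading byte 0xEF = 11101111 → 3-byte char #3 = EF 89 B0.
Offset 10: leading byte 0xF0 = 11110000 → 4-byte char #4 = F0 9F A4 8C.
Offset 14: leading byte 0xE7 = 11100111 → 3-byte char #5 = E7 A9 A4.
Leading byte 0xE7 = 11100111 matches 1110xxxx → 3-byte sequence.
Byte 1: 0xE7 = 11100111, payload 0111 (4 bits).
Byte 2: 0xA9 = 10101001 (10xxxxxx ✓), payload 101001.
Byte 3: 0xA4 = 10100100 (10xxxxxx ✓), payload 100100.
Concatenate: 0111101001100100 = 0x7A64 (16 bits → U+7A64).

U+7A64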